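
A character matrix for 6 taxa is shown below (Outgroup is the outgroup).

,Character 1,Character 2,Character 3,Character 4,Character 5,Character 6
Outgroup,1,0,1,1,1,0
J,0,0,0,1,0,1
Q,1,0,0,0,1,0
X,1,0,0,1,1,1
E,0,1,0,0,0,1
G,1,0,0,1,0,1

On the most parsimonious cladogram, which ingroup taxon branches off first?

Character polarity is set by the outgroup: the derived state is whichever differs from the outgroup's state, so for Character 1, Character 3, Character 4, Character 5 the derived state is '0', and for the remaining characters it is '1'.
Only E and J show the derived state '0' for Character 1, supporting them as a clade.
Character 2 (derived state '1') is unique to E (autapomorphy; uninformative for grouping).
Character 3 (derived state '0') is shared by all ingroup taxa — unites the whole ingroup.
Character 4 (state '0') occurs in E and Q but conflicts with the nesting implied by the other characters — most parsimoniously interpreted as homoplasy.
Character 5: derived state '0' in E, G, and J only — synapomorphy for {E, G, J}.
Only E, G, J, and X show the derived state '1' for Character 6, supporting them as a clade.
Most parsimonious ingroup topology: ((((J,E),G),X),Q).
Q is sister to the clade containing all other ingroup taxa, so it is the earliest-diverging (most basal) ingroup lineage.

Q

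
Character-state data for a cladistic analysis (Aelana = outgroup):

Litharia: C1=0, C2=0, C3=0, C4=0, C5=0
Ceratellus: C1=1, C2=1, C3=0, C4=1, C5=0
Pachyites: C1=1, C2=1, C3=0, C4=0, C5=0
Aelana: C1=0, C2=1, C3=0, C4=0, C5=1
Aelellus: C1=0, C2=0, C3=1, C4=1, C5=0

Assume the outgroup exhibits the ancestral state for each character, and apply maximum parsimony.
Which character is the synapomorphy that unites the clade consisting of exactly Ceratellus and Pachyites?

C1

Character polarity is set by the outgroup: the derived state is whichever differs from the outgroup's state, so for C2, C5 the derived state is '0', and for the remaining characters it is '1'.
C1: derived state '1' in Ceratellus and Pachyites only — synapomorphy for {Ceratellus, Pachyites}.
Only Aelellus and Litharia show the derived state '0' for C2, supporting them as a clade.
C3: derived state '1' in Aelellus only — an autapomorphy, so it tells us nothing about relationships among taxa.
C4 (state '1') occurs in Aelellus and Ceratellus but conflicts with the nesting implied by the other characters — most parsimoniously interpreted as homoplasy.
C5 (derived state '0') is shared by all ingroup taxa — unites the whole ingroup.
Most parsimonious ingroup topology: ((Aelellus,Litharia),(Ceratellus,Pachyites)).
The clade {Ceratellus, Pachyites} is supported by C1: its derived state '1' occurs in exactly those taxa and in no other taxon (including the outgroup).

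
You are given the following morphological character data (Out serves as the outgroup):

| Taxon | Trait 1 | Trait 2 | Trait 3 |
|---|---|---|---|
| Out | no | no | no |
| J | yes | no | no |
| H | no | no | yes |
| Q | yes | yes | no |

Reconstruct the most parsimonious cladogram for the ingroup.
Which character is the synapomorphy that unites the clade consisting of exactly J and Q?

Trait 1

The outgroup has state 'no' for every character, so 'yes' is the derived state throughout.
Only J and Q show the derived state 'yes' for Trait 1, supporting them as a clade.
Trait 2: derived state 'yes' in Q only — an autapomorphy, so it tells us nothing about relationships among taxa.
Trait 3 (derived state 'yes') is unique to H (autapomorphy; uninformative for grouping).
Most parsimonious ingroup topology: ((J,Q),H).
The clade {J, Q} is supported by Trait 1: its derived state 'yes' occurs in exactly those taxa and in no other taxon (including the outgroup).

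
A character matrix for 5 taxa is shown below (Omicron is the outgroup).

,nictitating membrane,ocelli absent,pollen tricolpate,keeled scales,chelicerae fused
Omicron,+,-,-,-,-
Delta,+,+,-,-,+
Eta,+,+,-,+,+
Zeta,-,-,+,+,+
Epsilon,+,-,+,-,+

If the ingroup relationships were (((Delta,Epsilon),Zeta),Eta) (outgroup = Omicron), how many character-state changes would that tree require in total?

Map each character onto (((Delta,Epsilon),Zeta),Eta) (rooted by Omicron) and count the minimum state changes it requires (Fitch parsimony):
nictitating membrane: 1; ocelli absent: 2; pollen tricolpate: 2; keeled scales: 2; chelicerae fused: 1.
Total tree length = 8.

8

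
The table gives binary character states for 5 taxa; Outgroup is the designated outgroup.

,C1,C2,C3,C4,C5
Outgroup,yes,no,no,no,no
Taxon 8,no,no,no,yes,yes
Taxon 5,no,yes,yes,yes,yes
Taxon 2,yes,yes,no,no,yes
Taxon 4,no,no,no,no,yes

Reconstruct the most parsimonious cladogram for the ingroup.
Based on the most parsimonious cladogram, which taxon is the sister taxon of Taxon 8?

Character polarity is set by the outgroup: the derived state is whichever differs from the outgroup's state, so for C1 the derived state is 'no', and for the remaining characters it is 'yes'.
C1: derived state 'no' in Taxon 4, Taxon 5, and Taxon 8 only — synapomorphy for {Taxon 4, Taxon 5, Taxon 8}.
C2 (state 'yes') occurs in Taxon 2 and Taxon 5 but conflicts with the nesting implied by the other characters — most parsimoniously interpreted as homoplasy.
C3: derived state 'yes' in Taxon 5 only — an autapomorphy, so it tells us nothing about relationships among taxa.
C4 (derived state 'yes') is shared by Taxon 5 and Taxon 8 — a synapomorphy uniting that clade.
All ingroup taxa share the derived state 'yes' for C5; it defines the ingroup but does not resolve relationships within it.
Most parsimonious ingroup topology: (((Taxon 8,Taxon 5),Taxon 4),Taxon 2).
Taxon 8 and Taxon 5 form a cherry on this tree, so they are sister taxa.

Taxon 5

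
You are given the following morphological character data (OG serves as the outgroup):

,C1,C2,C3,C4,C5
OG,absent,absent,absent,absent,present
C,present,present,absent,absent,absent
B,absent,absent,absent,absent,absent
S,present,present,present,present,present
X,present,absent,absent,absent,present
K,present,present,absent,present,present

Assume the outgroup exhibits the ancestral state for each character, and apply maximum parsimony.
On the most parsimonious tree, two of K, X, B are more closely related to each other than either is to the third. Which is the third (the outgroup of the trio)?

B

Character polarity is set by the outgroup: the derived state is whichever differs from the outgroup's state, so for C5 the derived state is 'absent', and for the remaining characters it is 'present'.
C1: derived state 'present' in C, K, S, and X only — synapomorphy for {C, K, S, X}.
Only C, K, and S show the derived state 'present' for C2, supporting them as a clade.
C3 (derived state 'present') is unique to S (autapomorphy; uninformative for grouping).
C4 (derived state 'present') is shared by K and S — a synapomorphy uniting that clade.
C5 (state 'absent') occurs in B and C but conflicts with the nesting implied by the other characters — most parsimoniously interpreted as homoplasy.
Most parsimonious ingroup topology: (((C,(S,K)),X),B).
X and K share a more recent common ancestor with each other than either does with B, so B is the least closely related of the three.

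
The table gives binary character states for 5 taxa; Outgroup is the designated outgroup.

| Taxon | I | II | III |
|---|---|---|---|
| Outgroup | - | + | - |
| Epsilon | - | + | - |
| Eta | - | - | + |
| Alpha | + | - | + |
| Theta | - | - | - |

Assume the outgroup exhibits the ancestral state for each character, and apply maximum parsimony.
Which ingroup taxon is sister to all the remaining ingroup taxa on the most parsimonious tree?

Epsilon

Character polarity is set by the outgroup: the derived state is whichever differs from the outgroup's state, so for II the derived state is '-', and for the remaining characters it is '+'.
I (derived state '+') is unique to Alpha (autapomorphy; uninformative for grouping).
Only Alpha, Eta, and Theta show the derived state '-' for II, supporting them as a clade.
III (derived state '+') is shared by Alpha and Eta — a synapomorphy uniting that clade.
Most parsimonious ingroup topology: ((Theta,(Alpha,Eta)),Epsilon).
Epsilon is sister to the clade containing all other ingroup taxa, so it is the earliest-diverging (most basal) ingroup lineage.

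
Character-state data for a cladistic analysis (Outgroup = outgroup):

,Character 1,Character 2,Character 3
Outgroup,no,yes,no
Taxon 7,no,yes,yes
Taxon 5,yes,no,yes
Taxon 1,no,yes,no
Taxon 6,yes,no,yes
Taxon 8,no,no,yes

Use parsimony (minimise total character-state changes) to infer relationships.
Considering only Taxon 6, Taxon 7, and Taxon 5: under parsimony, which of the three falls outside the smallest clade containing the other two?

Taxon 7

Character polarity is set by the outgroup: the derived state is whichever differs from the outgroup's state, so for Character 2 the derived state is 'no', and for the remaining characters it is 'yes'.
Only Taxon 5 and Taxon 6 show the derived state 'yes' for Character 1, supporting them as a clade.
Character 2 (derived state 'no') is shared by Taxon 5, Taxon 6, and Taxon 8 — a synapomorphy uniting that clade.
Character 3: derived state 'yes' in Taxon 5, Taxon 6, Taxon 7, and Taxon 8 only — synapomorphy for {Taxon 5, Taxon 6, Taxon 7, Taxon 8}.
Most parsimonious ingroup topology: ((Taxon 7,((Taxon 5,Taxon 6),Taxon 8)),Taxon 1).
Taxon 6 and Taxon 5 share a more recent common ancestor with each other than either does with Taxon 7, so Taxon 7 is the least closely related of the three.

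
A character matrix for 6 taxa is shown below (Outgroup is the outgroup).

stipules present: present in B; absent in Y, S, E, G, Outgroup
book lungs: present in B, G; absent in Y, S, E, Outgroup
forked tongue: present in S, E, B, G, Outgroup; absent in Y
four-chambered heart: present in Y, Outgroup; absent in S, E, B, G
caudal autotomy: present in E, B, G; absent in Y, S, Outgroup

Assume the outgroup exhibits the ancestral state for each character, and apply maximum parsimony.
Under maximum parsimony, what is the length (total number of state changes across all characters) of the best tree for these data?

Character polarity is set by the outgroup: the derived state is whichever differs from the outgroup's state, so for forked tongue, four-chambered heart the derived state is 'absent', and for the remaining characters it is 'present'.
stipules present (derived state 'present') is unique to B (autapomorphy; uninformative for grouping).
book lungs: derived state 'present' in B and G only — synapomorphy for {B, G}.
forked tongue: derived state 'absent' in Y only — an autapomorphy, so it tells us nothing about relationships among taxa.
Only B, E, G, and S show the derived state 'absent' for four-chambered heart, supporting them as a clade.
caudal autotomy: derived state 'present' in B, E, and G only — synapomorphy for {B, E, G}.
Most parsimonious ingroup topology: ((((G,B),E),S),Y).
Changes per character on this tree: stipules present: 1; book lungs: 1; forked tongue: 1; four-chambered heart: 1; caudal autotomy: 1.
Total = 5.

5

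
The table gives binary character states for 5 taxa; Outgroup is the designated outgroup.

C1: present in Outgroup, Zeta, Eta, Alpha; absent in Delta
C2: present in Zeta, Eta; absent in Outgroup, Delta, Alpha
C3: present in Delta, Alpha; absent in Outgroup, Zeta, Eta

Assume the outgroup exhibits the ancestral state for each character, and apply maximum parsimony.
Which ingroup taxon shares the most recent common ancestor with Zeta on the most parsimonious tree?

Character polarity is set by the outgroup: the derived state is whichever differs from the outgroup's state, so for C1 the derived state is 'absent', and for the remaining characters it is 'present'.
C1: derived state 'absent' in Delta only — an autapomorphy, so it tells us nothing about relationships among taxa.
C2: derived state 'present' in Eta and Zeta only — synapomorphy for {Eta, Zeta}.
C3 (derived state 'present') is shared by Alpha and Delta — a synapomorphy uniting that clade.
Most parsimonious ingroup topology: ((Delta,Alpha),(Zeta,Eta)).
Zeta and Eta form a cherry on this tree, so they are sister taxa.

Eta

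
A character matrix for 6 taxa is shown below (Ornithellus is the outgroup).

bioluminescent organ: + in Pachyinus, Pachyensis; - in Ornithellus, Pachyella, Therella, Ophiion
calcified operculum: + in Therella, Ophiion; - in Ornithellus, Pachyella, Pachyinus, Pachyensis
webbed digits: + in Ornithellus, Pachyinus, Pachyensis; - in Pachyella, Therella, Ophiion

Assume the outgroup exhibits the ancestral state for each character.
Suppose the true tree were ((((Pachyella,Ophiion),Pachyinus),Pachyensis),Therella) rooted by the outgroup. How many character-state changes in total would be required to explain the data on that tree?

6

Map each character onto ((((Pachyella,Ophiion),Pachyinus),Pachyensis),Therella) (rooted by Ornithellus) and count the minimum state changes it requires (Fitch parsimony):
bioluminescent organ: 2; calcified operculum: 2; webbed digits: 2.
Total tree length = 6.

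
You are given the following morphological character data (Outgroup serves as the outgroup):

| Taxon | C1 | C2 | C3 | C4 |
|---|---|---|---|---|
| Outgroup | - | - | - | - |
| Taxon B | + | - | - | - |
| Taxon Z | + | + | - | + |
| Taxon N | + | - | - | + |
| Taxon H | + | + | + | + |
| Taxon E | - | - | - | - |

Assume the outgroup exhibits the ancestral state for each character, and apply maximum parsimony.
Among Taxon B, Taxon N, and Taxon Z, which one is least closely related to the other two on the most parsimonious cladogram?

Taxon B

The outgroup has state '-' for every character, so '+' is the derived state throughout.
C1: derived state '+' in Taxon B, Taxon H, Taxon N, and Taxon Z only — synapomorphy for {Taxon B, Taxon H, Taxon N, Taxon Z}.
C2: derived state '+' in Taxon H and Taxon Z only — synapomorphy for {Taxon H, Taxon Z}.
C3: derived state '+' in Taxon H only — an autapomorphy, so it tells us nothing about relationships among taxa.
C4: derived state '+' in Taxon H, Taxon N, and Taxon Z only — synapomorphy for {Taxon H, Taxon N, Taxon Z}.
Most parsimonious ingroup topology: ((Taxon B,((Taxon Z,Taxon H),Taxon N)),Taxon E).
Taxon N and Taxon Z share a more recent common ancestor with each other than either does with Taxon B, so Taxon B is the least closely related of the three.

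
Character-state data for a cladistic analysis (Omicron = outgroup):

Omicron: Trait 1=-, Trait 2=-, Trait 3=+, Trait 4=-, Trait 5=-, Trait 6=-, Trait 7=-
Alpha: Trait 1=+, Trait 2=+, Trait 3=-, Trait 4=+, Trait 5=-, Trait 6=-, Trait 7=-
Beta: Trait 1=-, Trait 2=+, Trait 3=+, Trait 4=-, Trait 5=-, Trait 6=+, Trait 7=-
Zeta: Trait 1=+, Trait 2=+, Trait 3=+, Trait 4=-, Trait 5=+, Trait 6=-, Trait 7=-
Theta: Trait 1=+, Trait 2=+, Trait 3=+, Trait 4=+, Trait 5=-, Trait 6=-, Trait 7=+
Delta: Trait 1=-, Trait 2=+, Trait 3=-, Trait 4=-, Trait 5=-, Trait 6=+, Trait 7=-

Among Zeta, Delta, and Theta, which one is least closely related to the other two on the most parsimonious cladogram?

Delta

Character polarity is set by the outgroup: the derived state is whichever differs from the outgroup's state, so for Trait 3 the derived state is '-', and for the remaining characters it is '+'.
Trait 1 (derived state '+') is shared by Alpha, Theta, and Zeta — a synapomorphy uniting that clade.
Trait 2 (derived state '+') is shared by all ingroup taxa — unites the whole ingroup.
Trait 3 groups Alpha and Delta, which is incompatible with the clades supported by the remaining characters; treating it as convergent (homoplasy) costs fewer steps than any alternative tree.
Trait 4 (derived state '+') is shared by Alpha and Theta — a synapomorphy uniting that clade.
Trait 5: derived state '+' in Zeta only — an autapomorphy, so it tells us nothing about relationships among taxa.
Trait 6: derived state '+' in Beta and Delta only — synapomorphy for {Beta, Delta}.
Trait 7 (derived state '+') is unique to Theta (autapomorphy; uninformative for grouping).
Most parsimonious ingroup topology: (((Alpha,Theta),Zeta),(Beta,Delta)).
Zeta and Theta share a more recent common ancestor with each other than either does with Delta, so Delta is the least closely related of the three.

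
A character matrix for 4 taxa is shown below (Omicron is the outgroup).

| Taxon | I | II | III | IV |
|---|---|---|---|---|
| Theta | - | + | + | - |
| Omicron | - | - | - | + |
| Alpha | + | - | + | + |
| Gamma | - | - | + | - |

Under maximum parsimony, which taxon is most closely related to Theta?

Character polarity is set by the outgroup: the derived state is whichever differs from the outgroup's state, so for IV the derived state is '-', and for the remaining characters it is '+'.
I: derived state '+' in Alpha only — an autapomorphy, so it tells us nothing about relationships among taxa.
II (derived state '+') is unique to Theta (autapomorphy; uninformative for grouping).
III (derived state '+') is shared by all ingroup taxa — unites the whole ingroup.
IV (derived state '-') is shared by Gamma and Theta — a synapomorphy uniting that clade.
Most parsimonious ingroup topology: (Alpha,(Theta,Gamma)).
Theta and Gamma form a cherry on this tree, so they are sister taxa.

Gamma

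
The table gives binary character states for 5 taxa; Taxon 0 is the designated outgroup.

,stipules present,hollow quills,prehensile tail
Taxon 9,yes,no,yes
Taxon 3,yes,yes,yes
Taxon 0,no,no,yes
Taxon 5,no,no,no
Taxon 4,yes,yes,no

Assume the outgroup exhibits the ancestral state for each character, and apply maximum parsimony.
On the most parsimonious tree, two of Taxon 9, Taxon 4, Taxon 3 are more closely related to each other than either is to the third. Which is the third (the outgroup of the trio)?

Character polarity is set by the outgroup: the derived state is whichever differs from the outgroup's state, so for prehensile tail the derived state is 'no', and for the remaining characters it is 'yes'.
stipules present: derived state 'yes' in Taxon 3, Taxon 4, and Taxon 9 only — synapomorphy for {Taxon 3, Taxon 4, Taxon 9}.
hollow quills (derived state 'yes') is shared by Taxon 3 and Taxon 4 — a synapomorphy uniting that clade.
prehensile tail groups Taxon 4 and Taxon 5, which is incompatible with the clades supported by the remaining characters; treating it as convergent (homoplasy) costs fewer steps than any alternative tree.
Most parsimonious ingroup topology: (((Taxon 4,Taxon 3),Taxon 9),Taxon 5).
Taxon 3 and Taxon 4 share a more recent common ancestor with each other than either does with Taxon 9, so Taxon 9 is the least closely related of the three.

Taxon 9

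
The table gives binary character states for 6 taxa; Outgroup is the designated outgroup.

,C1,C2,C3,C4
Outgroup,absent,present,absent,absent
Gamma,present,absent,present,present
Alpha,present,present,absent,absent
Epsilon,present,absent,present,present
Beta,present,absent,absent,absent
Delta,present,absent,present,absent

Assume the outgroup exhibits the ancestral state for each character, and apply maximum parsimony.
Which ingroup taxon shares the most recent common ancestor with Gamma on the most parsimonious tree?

Epsilon

Character polarity is set by the outgroup: the derived state is whichever differs from the outgroup's state, so for C2 the derived state is 'absent', and for the remaining characters it is 'present'.
All ingroup taxa share the derived state 'present' for C1; it defines the ingroup but does not resolve relationships within it.
C2 (derived state 'absent') is shared by Beta, Delta, Epsilon, and Gamma — a synapomorphy uniting that clade.
C3: derived state 'present' in Delta, Epsilon, and Gamma only — synapomorphy for {Delta, Epsilon, Gamma}.
Only Epsilon and Gamma show the derived state 'present' for C4, supporting them as a clade.
Most parsimonious ingroup topology: (Alpha,(((Gamma,Epsilon),Delta),Beta)).
Gamma and Epsilon form a cherry on this tree, so they are sister taxa.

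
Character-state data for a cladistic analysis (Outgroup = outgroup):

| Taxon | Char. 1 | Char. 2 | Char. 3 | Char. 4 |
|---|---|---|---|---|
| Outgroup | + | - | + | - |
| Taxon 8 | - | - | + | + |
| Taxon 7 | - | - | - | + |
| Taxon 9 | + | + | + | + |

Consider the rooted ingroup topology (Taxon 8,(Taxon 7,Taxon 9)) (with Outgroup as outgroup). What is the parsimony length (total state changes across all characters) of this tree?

Map each character onto (Taxon 8,(Taxon 7,Taxon 9)) (rooted by Outgroup) and count the minimum state changes it requires (Fitch parsimony):
Char. 1: 2; Char. 2: 1; Char. 3: 1; Char. 4: 1.
Total tree length = 5.

5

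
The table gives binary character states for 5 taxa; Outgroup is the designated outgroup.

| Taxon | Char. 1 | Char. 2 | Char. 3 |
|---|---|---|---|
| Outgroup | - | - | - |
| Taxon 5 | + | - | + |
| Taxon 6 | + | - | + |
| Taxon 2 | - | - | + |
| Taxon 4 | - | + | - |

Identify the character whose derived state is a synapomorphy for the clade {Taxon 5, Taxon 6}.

The outgroup has state '-' for every character, so '+' is the derived state throughout.
Char. 1 (derived state '+') is shared by Taxon 5 and Taxon 6 — a synapomorphy uniting that clade.
Char. 2 (derived state '+') is unique to Taxon 4 (autapomorphy; uninformative for grouping).
Only Taxon 2, Taxon 5, and Taxon 6 show the derived state '+' for Char. 3, supporting them as a clade.
Most parsimonious ingroup topology: (((Taxon 5,Taxon 6),Taxon 2),Taxon 4).
The clade {Taxon 5, Taxon 6} is supported by Char. 1: its derived state '+' occurs in exactly those taxa and in no other taxon (including the outgroup).

Char. 1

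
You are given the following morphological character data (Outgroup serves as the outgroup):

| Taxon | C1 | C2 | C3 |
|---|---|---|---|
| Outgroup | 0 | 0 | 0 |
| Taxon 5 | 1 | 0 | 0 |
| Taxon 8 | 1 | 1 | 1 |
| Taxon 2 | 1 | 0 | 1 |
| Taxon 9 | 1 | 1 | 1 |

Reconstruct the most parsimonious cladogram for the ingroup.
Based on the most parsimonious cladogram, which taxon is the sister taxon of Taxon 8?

The outgroup has state '0' for every character, so '1' is the derived state throughout.
All ingroup taxa share the derived state '1' for C1; it defines the ingroup but does not resolve relationships within it.
C2: derived state '1' in Taxon 8 and Taxon 9 only — synapomorphy for {Taxon 8, Taxon 9}.
Only Taxon 2, Taxon 8, and Taxon 9 show the derived state '1' for C3, supporting them as a clade.
Most parsimonious ingroup topology: (Taxon 5,((Taxon 8,Taxon 9),Taxon 2)).
Taxon 8 and Taxon 9 form a cherry on this tree, so they are sister taxa.

Taxon 9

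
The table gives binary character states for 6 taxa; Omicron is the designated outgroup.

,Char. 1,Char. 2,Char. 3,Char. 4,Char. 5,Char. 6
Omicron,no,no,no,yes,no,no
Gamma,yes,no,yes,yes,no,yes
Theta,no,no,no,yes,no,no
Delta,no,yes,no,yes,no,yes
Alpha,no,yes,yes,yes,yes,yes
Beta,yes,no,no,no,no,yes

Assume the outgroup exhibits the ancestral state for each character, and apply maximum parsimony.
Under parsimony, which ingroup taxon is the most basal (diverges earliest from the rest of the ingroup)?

Character polarity is set by the outgroup: the derived state is whichever differs from the outgroup's state, so for Char. 4 the derived state is 'no', and for the remaining characters it is 'yes'.
Only Beta and Gamma show the derived state 'yes' for Char. 1, supporting them as a clade.
Only Alpha and Delta show the derived state 'yes' for Char. 2, supporting them as a clade.
Char. 3 (state 'yes') occurs in Alpha and Gamma but conflicts with the nesting implied by the other characters — most parsimoniously interpreted as homoplasy.
Char. 4 (derived state 'no') is unique to Beta (autapomorphy; uninformative for grouping).
Char. 5: derived state 'yes' in Alpha only — an autapomorphy, so it tells us nothing about relationships among taxa.
Only Alpha, Beta, Delta, and Gamma show the derived state 'yes' for Char. 6, supporting them as a clade.
Most parsimonious ingroup topology: (((Gamma,Beta),(Delta,Alpha)),Theta).
Theta is sister to the clade containing all other ingroup taxa, so it is the earliest-diverging (most basal) ingroup lineage.

Theta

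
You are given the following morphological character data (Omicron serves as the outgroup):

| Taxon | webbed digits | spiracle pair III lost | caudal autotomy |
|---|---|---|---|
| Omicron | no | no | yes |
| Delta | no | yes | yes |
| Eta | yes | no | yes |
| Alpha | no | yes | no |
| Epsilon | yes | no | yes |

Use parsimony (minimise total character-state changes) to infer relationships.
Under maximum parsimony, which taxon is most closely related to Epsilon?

Character polarity is set by the outgroup: the derived state is whichever differs from the outgroup's state, so for caudal autotomy the derived state is 'no', and for the remaining characters it is 'yes'.
Only Epsilon and Eta show the derived state 'yes' for webbed digits, supporting them as a clade.
spiracle pair III lost (derived state 'yes') is shared by Alpha and Delta — a synapomorphy uniting that clade.
caudal autotomy: derived state 'no' in Alpha only — an autapomorphy, so it tells us nothing about relationships among taxa.
Most parsimonious ingroup topology: ((Delta,Alpha),(Eta,Epsilon)).
Epsilon and Eta form a cherry on this tree, so they are sister taxa.

Eta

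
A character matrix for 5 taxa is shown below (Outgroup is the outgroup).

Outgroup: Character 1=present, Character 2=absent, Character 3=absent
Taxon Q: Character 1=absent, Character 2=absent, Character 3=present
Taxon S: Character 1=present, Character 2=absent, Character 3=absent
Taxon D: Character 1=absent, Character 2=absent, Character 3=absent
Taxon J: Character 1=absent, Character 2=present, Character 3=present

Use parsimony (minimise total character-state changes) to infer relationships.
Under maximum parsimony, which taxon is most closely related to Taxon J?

Taxon Q

Character polarity is set by the outgroup: the derived state is whichever differs from the outgroup's state, so for Character 1 the derived state is 'absent', and for the remaining characters it is 'present'.
Character 1 (derived state 'absent') is shared by Taxon D, Taxon J, and Taxon Q — a synapomorphy uniting that clade.
Character 2: derived state 'present' in Taxon J only — an autapomorphy, so it tells us nothing about relationships among taxa.
Character 3 (derived state 'present') is shared by Taxon J and Taxon Q — a synapomorphy uniting that clade.
Most parsimonious ingroup topology: (((Taxon Q,Taxon J),Taxon D),Taxon S).
Taxon J and Taxon Q form a cherry on this tree, so they are sister taxa.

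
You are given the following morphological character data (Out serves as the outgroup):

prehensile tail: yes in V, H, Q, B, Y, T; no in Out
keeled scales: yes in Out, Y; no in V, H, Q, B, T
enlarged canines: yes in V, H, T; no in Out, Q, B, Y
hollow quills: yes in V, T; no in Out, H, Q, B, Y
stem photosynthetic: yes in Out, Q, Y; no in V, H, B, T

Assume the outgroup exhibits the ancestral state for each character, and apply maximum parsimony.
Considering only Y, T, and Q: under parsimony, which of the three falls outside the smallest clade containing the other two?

Character polarity is set by the outgroup: the derived state is whichever differs from the outgroup's state, so for keeled scales, stem photosynthetic the derived state is 'no', and for the remaining characters it is 'yes'.
All ingroup taxa share the derived state 'yes' for prehensile tail; it defines the ingroup but does not resolve relationships within it.
keeled scales: derived state 'no' in B, H, Q, T, and V only — synapomorphy for {B, H, Q, T, V}.
enlarged canines (derived state 'yes') is shared by H, T, and V — a synapomorphy uniting that clade.
Only T and V show the derived state 'yes' for hollow quills, supporting them as a clade.
Only B, H, T, and V show the derived state 'no' for stem photosynthetic, supporting them as a clade.
Most parsimonious ingroup topology: (((((V,T),H),B),Q),Y).
Q and T share a more recent common ancestor with each other than either does with Y, so Y is the least closely related of the three.

Y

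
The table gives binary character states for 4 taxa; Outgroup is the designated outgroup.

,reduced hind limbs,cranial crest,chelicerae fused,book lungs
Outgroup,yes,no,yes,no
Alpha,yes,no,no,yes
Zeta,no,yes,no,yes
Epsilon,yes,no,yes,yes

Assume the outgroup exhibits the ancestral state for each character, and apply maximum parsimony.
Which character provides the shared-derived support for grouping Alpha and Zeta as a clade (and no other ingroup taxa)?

Character polarity is set by the outgroup: the derived state is whichever differs from the outgroup's state, so for reduced hind limbs, chelicerae fused the derived state is 'no', and for the remaining characters it is 'yes'.
reduced hind limbs: derived state 'no' in Zeta only — an autapomorphy, so it tells us nothing about relationships among taxa.
cranial crest (derived state 'yes') is unique to Zeta (autapomorphy; uninformative for grouping).
chelicerae fused: derived state 'no' in Alpha and Zeta only — synapomorphy for {Alpha, Zeta}.
book lungs (derived state 'yes') is shared by all ingroup taxa — unites the whole ingroup.
Most parsimonious ingroup topology: ((Alpha,Zeta),Epsilon).
The clade {Alpha, Zeta} is supported by chelicerae fused: its derived state 'no' occurs in exactly those taxa and in no other taxon (including the outgroup).

chelicerae fused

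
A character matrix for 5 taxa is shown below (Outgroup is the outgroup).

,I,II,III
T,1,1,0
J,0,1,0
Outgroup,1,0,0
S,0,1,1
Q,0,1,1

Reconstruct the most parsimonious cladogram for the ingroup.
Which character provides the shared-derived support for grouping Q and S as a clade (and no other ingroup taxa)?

Character polarity is set by the outgroup: the derived state is whichever differs from the outgroup's state, so for I the derived state is '0', and for the remaining characters it is '1'.
Only J, Q, and S show the derived state '0' for I, supporting them as a clade.
All ingroup taxa share the derived state '1' for II; it defines the ingroup but does not resolve relationships within it.
III (derived state '1') is shared by Q and S — a synapomorphy uniting that clade.
Most parsimonious ingroup topology: ((J,(Q,S)),T).
The clade {Q, S} is supported by III: its derived state '1' occurs in exactly those taxa and in no other taxon (including the outgroup).

III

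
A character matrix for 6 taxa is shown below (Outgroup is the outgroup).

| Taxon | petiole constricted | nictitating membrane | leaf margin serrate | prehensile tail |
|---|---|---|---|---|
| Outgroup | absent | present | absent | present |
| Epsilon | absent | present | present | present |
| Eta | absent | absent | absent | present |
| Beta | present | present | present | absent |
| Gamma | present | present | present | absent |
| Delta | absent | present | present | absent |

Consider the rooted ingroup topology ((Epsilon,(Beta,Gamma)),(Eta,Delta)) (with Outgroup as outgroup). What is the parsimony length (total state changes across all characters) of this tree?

Map each character onto ((Epsilon,(Beta,Gamma)),(Eta,Delta)) (rooted by Outgroup) and count the minimum state changes it requires (Fitch parsimony):
petiole constricted: 1; nictitating membrane: 1; leaf margin serrate: 2; prehensile tail: 2.
Total tree length = 6.

6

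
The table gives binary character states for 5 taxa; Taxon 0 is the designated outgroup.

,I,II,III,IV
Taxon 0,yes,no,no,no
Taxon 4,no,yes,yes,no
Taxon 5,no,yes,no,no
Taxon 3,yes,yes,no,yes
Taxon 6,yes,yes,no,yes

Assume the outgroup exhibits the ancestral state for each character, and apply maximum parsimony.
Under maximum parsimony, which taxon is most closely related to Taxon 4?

Character polarity is set by the outgroup: the derived state is whichever differs from the outgroup's state, so for I the derived state is 'no', and for the remaining characters it is 'yes'.
I: derived state 'no' in Taxon 4 and Taxon 5 only — synapomorphy for {Taxon 4, Taxon 5}.
All ingroup taxa share the derived state 'yes' for II; it defines the ingroup but does not resolve relationships within it.
III (derived state 'yes') is unique to Taxon 4 (autapomorphy; uninformative for grouping).
IV: derived state 'yes' in Taxon 3 and Taxon 6 only — synapomorphy for {Taxon 3, Taxon 6}.
Most parsimonious ingroup topology: ((Taxon 6,Taxon 3),(Taxon 4,Taxon 5)).
Taxon 4 and Taxon 5 form a cherry on this tree, so they are sister taxa.

Taxon 5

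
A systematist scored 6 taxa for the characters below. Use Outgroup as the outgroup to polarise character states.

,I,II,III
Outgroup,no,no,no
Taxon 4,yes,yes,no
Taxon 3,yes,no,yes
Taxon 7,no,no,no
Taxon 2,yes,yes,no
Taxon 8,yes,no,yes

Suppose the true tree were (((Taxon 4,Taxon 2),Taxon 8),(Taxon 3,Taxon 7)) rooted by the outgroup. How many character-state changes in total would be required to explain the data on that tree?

Map each character onto (((Taxon 4,Taxon 2),Taxon 8),(Taxon 3,Taxon 7)) (rooted by Outgroup) and count the minimum state changes it requires (Fitch parsimony):
I: 2; II: 1; III: 2.
Total tree length = 5.

5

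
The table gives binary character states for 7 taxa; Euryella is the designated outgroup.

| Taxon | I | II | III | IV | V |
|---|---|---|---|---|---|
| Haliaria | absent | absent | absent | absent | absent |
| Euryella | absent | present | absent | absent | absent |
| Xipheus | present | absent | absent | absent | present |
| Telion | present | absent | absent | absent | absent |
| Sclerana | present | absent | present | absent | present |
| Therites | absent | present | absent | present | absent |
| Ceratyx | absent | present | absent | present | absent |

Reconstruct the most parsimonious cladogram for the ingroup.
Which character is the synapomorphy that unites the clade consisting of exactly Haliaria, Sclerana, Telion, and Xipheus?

Character polarity is set by the outgroup: the derived state is whichever differs from the outgroup's state, so for II the derived state is 'absent', and for the remaining characters it is 'present'.
Only Sclerana, Telion, and Xipheus show the derived state 'present' for I, supporting them as a clade.
II (derived state 'absent') is shared by Haliaria, Sclerana, Telion, and Xipheus — a synapomorphy uniting that clade.
III: derived state 'present' in Sclerana only — an autapomorphy, so it tells us nothing about relationships among taxa.
Only Ceratyx and Therites show the derived state 'present' for IV, supporting them as a clade.
V (derived state 'present') is shared by Sclerana and Xipheus — a synapomorphy uniting that clade.
Most parsimonious ingroup topology: ((((Sclerana,Xipheus),Telion),Haliaria),(Ceratyx,Therites)).
The clade {Haliaria, Sclerana, Telion, Xipheus} is supported by II: its derived state 'absent' occurs in exactly those taxa and in no other taxon (including the outgroup).

II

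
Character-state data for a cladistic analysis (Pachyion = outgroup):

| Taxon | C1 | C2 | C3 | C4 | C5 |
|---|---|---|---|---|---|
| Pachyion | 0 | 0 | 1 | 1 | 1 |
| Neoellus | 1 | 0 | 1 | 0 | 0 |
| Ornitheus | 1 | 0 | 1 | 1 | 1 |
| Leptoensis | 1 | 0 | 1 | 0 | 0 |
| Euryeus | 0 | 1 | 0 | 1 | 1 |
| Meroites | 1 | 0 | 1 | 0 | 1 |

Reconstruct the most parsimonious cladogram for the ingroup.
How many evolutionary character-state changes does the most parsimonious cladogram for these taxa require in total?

5

Character polarity is set by the outgroup: the derived state is whichever differs from the outgroup's state, so for C3, C4, C5 the derived state is '0', and for the remaining characters it is '1'.
C1 (derived state '1') is shared by Leptoensis, Meroites, Neoellus, and Ornitheus — a synapomorphy uniting that clade.
C2: derived state '1' in Euryeus only — an autapomorphy, so it tells us nothing about relationships among taxa.
C3 (derived state '0') is unique to Euryeus (autapomorphy; uninformative for grouping).
C4 (derived state '0') is shared by Leptoensis, Meroites, and Neoellus — a synapomorphy uniting that clade.
Only Leptoensis and Neoellus show the derived state '0' for C5, supporting them as a clade.
Most parsimonious ingroup topology: ((((Neoellus,Leptoensis),Meroites),Ornitheus),Euryeus).
Changes per character on this tree: C1: 1; C2: 1; C3: 1; C4: 1; C5: 1.
Total = 5.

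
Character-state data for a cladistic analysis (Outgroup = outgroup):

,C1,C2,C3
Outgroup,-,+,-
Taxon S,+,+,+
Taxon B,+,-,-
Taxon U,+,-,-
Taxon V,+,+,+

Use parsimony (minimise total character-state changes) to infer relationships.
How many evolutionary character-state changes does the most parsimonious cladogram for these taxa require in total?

Character polarity is set by the outgroup: the derived state is whichever differs from the outgroup's state, so for C2 the derived state is '-', and for the remaining characters it is '+'.
All ingroup taxa share the derived state '+' for C1; it defines the ingroup but does not resolve relationships within it.
C2: derived state '-' in Taxon B and Taxon U only — synapomorphy for {Taxon B, Taxon U}.
Only Taxon S and Taxon V show the derived state '+' for C3, supporting them as a clade.
Most parsimonious ingroup topology: ((Taxon S,Taxon V),(Taxon B,Taxon U)).
Changes per character on this tree: C1: 1; C2: 1; C3: 1.
Total = 3.

3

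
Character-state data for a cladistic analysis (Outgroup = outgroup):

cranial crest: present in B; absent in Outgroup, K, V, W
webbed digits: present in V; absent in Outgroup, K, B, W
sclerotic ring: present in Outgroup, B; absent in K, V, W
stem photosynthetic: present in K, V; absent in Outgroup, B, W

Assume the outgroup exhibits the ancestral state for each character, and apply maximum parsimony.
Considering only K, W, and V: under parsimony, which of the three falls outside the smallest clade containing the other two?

W

Character polarity is set by the outgroup: the derived state is whichever differs from the outgroup's state, so for sclerotic ring the derived state is 'absent', and for the remaining characters it is 'present'.
cranial crest (derived state 'present') is unique to B (autapomorphy; uninformative for grouping).
webbed digits: derived state 'present' in V only — an autapomorphy, so it tells us nothing about relationships among taxa.
sclerotic ring (derived state 'absent') is shared by K, V, and W — a synapomorphy uniting that clade.
stem photosynthetic: derived state 'present' in K and V only — synapomorphy for {K, V}.
Most parsimonious ingroup topology: (((K,V),W),B).
V and K share a more recent common ancestor with each other than either does with W, so W is the least closely related of the three.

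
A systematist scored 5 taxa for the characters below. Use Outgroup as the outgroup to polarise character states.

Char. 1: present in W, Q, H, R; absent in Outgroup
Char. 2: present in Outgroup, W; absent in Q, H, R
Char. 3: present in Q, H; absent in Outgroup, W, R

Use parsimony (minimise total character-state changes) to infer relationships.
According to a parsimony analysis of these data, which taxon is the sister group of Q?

Character polarity is set by the outgroup: the derived state is whichever differs from the outgroup's state, so for Char. 2 the derived state is 'absent', and for the remaining characters it is 'present'.
Char. 1 (derived state 'present') is shared by all ingroup taxa — unites the whole ingroup.
Char. 2: derived state 'absent' in H, Q, and R only — synapomorphy for {H, Q, R}.
Char. 3: derived state 'present' in H and Q only — synapomorphy for {H, Q}.
Most parsimonious ingroup topology: (W,((Q,H),R)).
Q and H form a cherry on this tree, so they are sister taxa.

H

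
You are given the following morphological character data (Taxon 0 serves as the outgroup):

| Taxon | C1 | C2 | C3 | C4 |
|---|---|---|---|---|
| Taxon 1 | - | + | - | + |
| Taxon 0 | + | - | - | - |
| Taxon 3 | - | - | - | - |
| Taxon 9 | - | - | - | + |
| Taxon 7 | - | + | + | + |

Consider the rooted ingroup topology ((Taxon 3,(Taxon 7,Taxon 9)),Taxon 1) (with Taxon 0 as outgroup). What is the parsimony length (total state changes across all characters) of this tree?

Map each character onto ((Taxon 3,(Taxon 7,Taxon 9)),Taxon 1) (rooted by Taxon 0) and count the minimum state changes it requires (Fitch parsimony):
C1: 1; C2: 2; C3: 1; C4: 2.
Total tree length = 6.

6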